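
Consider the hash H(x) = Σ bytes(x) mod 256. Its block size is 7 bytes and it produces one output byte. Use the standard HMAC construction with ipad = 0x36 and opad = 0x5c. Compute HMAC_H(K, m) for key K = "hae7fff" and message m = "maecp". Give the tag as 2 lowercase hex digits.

c2

Key "hae7fff" = 68 61 65 37 66 66 66 is exactly B = 7 bytes: K' = 68 61 65 37 66 66 66.
K' ⊕ ipad = 5e 57 53 01 50 50 50.  K' ⊕ opad = 34 3d 39 6b 3a 3a 3a.
Inner input = (K'⊕ipad) ∥ m = 5e 57 53 01 50 50 50 ∥ 6d 61 65 63 70.
Inner hash: sum = 94+87+83+1+80+80+80+109+97+101+99+112 = 1023; mod 256 = 255 → ff.
Outer input = (K'⊕opad) ∥ inner = 34 3d 39 6b 3a 3a 3a ∥ ff.
Outer hash (tag): sum = 52+61+57+107+58+58+58+255 = 706; mod 256 = 194 → c2.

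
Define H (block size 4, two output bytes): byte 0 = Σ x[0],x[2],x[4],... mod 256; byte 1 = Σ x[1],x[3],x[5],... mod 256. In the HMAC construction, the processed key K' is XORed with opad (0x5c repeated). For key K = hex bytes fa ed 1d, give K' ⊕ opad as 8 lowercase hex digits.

Key hex bytes fa ed 1d is 3 bytes ≤ B = 4; zero-pad to 4 bytes: K' = fa ed 1d 00.
XOR each byte with 0x5c: fa⊕5c=a6, ed⊕5c=b1, 1d⊕5c=41, 00⊕5c=5c.

a6b1415c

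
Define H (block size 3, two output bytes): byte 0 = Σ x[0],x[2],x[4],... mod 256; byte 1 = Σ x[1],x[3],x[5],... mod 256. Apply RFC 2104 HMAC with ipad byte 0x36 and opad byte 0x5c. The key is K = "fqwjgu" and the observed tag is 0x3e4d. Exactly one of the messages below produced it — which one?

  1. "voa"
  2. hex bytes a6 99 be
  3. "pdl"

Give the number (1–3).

Key "fqwjgu" = 66 71 77 6a 67 75 is 6 bytes > B = 3, so hash it first: H(key) = 44 50, then zero-pad to 3 bytes: K' = 44 50 00.
K' ⊕ ipad = 72 66 36; K' ⊕ opad = 18 0c 5c.
m1: inner = H(72 66 36 76 6f 61) = 17 3d; tag = H(18 0c 5c 17 3d) = b123
m2: inner = H(72 66 36 a6 99 be) = 41 ca; tag = H(18 0c 5c 41 ca) = 3e4d ← matches
m3: inner = H(72 66 36 70 64 6c) = 0c 42; tag = H(18 0c 5c 0c 42) = b618

2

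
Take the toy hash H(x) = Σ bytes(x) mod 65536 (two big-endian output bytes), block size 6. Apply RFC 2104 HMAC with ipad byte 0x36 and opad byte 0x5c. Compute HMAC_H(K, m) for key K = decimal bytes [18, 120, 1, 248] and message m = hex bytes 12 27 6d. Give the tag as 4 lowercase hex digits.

Key decimal bytes [18, 120, 1, 248] = 12 78 01 f8 is 4 bytes ≤ B = 6; zero-pad to 6 bytes: K' = 12 78 01 f8 00 00.
K' ⊕ ipad = 24 4e 37 ce 36 36.  K' ⊕ opad = 4e 24 5d a4 5c 5c.
Inner input = (K'⊕ipad) ∥ m = 24 4e 37 ce 36 36 ∥ 12 27 6d.
Inner hash: sum = 36+78+55+206+54+54+18+39+109 = 649 → 02 89.
Outer input = (K'⊕opad) ∥ inner = 4e 24 5d a4 5c 5c ∥ 02 89.
Outer hash (tag): sum = 78+36+93+164+92+92+2+137 = 694 → 02 b6.

02b6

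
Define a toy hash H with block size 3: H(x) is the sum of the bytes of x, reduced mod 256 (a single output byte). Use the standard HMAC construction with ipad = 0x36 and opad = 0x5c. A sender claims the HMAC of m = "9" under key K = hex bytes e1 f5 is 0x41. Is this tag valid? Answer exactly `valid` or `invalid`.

Key hex bytes e1 f5 is 2 bytes ≤ B = 3; zero-pad to 3 bytes: K' = e1 f5 00.
K' ⊕ ipad = d7 c3 36; K' ⊕ opad = bd a9 5c.
Inner hash: sum = 215+195+54+57 = 521; mod 256 = 9 → 09.
Outer hash (recomputed tag): sum = 189+169+92+9 = 459; mod 256 = 203 → cb.
Recomputed tag = cb; claimed = 41 → mismatch.

invalid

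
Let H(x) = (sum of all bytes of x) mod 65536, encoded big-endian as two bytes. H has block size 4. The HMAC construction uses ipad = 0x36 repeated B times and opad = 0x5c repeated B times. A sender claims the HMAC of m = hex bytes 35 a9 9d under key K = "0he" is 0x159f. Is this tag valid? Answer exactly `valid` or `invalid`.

invalid

Key "0he" = 30 68 65 is 3 bytes ≤ B = 4; zero-pad to 4 bytes: K' = 30 68 65 00.
K' ⊕ ipad = 06 5e 53 36; K' ⊕ opad = 6c 34 39 5c.
Inner hash: sum = 6+94+83+54+53+169+157 = 616 → 02 68.
Outer hash (recomputed tag): sum = 108+52+57+92+2+104 = 415 → 01 9f.
Recomputed tag = 019f; claimed = 159f → mismatch.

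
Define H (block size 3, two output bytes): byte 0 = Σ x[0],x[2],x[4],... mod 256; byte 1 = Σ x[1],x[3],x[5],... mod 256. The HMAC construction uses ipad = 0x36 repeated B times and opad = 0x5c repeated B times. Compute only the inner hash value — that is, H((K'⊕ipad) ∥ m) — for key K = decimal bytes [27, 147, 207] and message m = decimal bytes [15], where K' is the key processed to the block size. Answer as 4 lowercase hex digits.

Key decimal bytes [27, 147, 207] = 1b 93 cf is exactly B = 3 bytes: K' = 1b 93 cf.
K' ⊕ ipad = 2d a5 f9.
Inner input = 2d a5 f9 ∥ 0f.
Inner hash: even-index sum = 294 mod 256 = 38; odd-index sum = 180 mod 256 = 180 → 26 b4.

26b4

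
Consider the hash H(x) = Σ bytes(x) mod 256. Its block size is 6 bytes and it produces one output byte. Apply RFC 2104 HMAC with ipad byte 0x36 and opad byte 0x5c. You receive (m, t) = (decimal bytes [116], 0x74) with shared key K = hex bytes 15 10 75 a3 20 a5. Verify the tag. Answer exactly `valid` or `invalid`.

Key hex bytes 15 10 75 a3 20 a5 is exactly B = 6 bytes: K' = 15 10 75 a3 20 a5.
K' ⊕ ipad = 23 26 43 95 16 93; K' ⊕ opad = 49 4c 29 ff 7c f9.
Inner hash: sum = 35+38+67+149+22+147+116 = 574; mod 256 = 62 → 3e.
Outer hash (recomputed tag): sum = 73+76+41+255+124+249+62 = 880; mod 256 = 112 → 70.
Recomputed tag = 70; claimed = 74 → mismatch.

invalid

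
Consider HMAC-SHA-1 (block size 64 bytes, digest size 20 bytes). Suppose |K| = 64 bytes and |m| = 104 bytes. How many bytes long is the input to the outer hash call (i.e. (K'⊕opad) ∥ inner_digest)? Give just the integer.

Key is 64 ≤ 64 bytes, zero-padded: |K'| = 64.
Outer input = (K'⊕opad) ∥ H(inner) → 64 + 20 = 84 bytes.

84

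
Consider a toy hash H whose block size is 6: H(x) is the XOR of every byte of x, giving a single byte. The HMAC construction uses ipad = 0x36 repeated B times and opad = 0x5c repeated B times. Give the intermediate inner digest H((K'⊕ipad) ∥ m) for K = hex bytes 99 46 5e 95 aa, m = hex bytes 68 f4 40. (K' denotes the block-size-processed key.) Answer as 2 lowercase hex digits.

Key hex bytes 99 46 5e 95 aa is 5 bytes ≤ B = 6; zero-pad to 6 bytes: K' = 99 46 5e 95 aa 00.
K' ⊕ ipad = af 70 68 a3 9c 36.
Inner input = af 70 68 a3 9c 36 ∥ 68 f4 40.
Inner hash: XOR af⊕70⊕68⊕a3⊕9c⊕36⊕68⊕f4⊕40 = 62.

62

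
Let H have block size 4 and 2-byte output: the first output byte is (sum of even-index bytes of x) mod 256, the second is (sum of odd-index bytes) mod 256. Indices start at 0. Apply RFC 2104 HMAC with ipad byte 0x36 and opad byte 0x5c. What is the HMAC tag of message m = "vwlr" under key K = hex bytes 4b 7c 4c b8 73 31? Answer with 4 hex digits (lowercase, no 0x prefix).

Key hex bytes 4b 7c 4c b8 73 31 is 6 bytes > B = 4, so hash it first: H(key) = 0a 65, then zero-pad to 4 bytes: K' = 0a 65 00 00.
K' ⊕ ipad = 3c 53 36 36.  K' ⊕ opad = 56 39 5c 5c.
Inner input = (K'⊕ipad) ∥ m = 3c 53 36 36 ∥ 76 77 6c 72.
Inner hash: even-index sum = 340 mod 256 = 84; odd-index sum = 370 mod 256 = 114 → 54 72.
Outer input = (K'⊕opad) ∥ inner = 56 39 5c 5c ∥ 54 72.
Outer hash (tag): even-index sum = 262 mod 256 = 6; odd-index sum = 263 mod 256 = 7 → 06 07.

0607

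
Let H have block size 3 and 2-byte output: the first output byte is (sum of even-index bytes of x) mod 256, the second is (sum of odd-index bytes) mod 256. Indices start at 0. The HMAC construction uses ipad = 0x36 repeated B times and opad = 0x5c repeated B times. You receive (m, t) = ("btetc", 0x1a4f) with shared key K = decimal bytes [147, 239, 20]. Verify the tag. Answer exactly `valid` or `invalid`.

invalid

Key decimal bytes [147, 239, 20] = 93 ef 14 is exactly B = 3 bytes: K' = 93 ef 14.
K' ⊕ ipad = a5 d9 22; K' ⊕ opad = cf b3 48.
Inner hash: even-index sum = 431 mod 256 = 175; odd-index sum = 515 mod 256 = 3 → af 03.
Outer hash (recomputed tag): even-index sum = 282 mod 256 = 26; odd-index sum = 354 mod 256 = 98 → 1a 62.
Recomputed tag = 1a62; claimed = 1a4f → mismatch.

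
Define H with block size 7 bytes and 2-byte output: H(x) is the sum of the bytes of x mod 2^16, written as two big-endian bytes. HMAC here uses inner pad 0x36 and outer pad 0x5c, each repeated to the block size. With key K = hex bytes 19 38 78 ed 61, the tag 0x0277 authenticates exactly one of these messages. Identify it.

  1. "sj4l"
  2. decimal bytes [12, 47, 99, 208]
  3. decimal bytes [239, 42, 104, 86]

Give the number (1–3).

Key hex bytes 19 38 78 ed 61 is 5 bytes ≤ B = 7; zero-pad to 7 bytes: K' = 19 38 78 ed 61 00 00.
K' ⊕ ipad = 2f 0e 4e db 57 36 36; K' ⊕ opad = 45 64 24 b1 3d 5c 5c.
m1: inner = H(2f 0e 4e db 57 36 36 73 6a 34 6c) = 03 a6; tag = H(45 64 24 b1 3d 5c 5c 03 a6) = 031c
m2: inner = H(2f 0e 4e db 57 36 36 0c 2f 63 d0) = 03 97; tag = H(45 64 24 b1 3d 5c 5c 03 97) = 030d
m3: inner = H(2f 0e 4e db 57 36 36 ef 2a 68 56) = 04 00; tag = H(45 64 24 b1 3d 5c 5c 04 00) = 0277 ← matches

3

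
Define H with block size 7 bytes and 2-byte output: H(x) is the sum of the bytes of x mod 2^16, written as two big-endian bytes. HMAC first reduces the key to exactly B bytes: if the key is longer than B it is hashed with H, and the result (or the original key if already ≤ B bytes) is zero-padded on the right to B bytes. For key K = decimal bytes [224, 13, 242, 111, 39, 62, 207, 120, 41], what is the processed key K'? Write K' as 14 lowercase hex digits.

04230000000000

|K| = 9 > B = 7, so first hash the key.
H(K): sum = 224+13+242+111+39+62+207+120+41 = 1059 → 04 23.
Zero-pad H(K) = 04 23 to 7 bytes: K' = 04 23 00 00 00 00 00.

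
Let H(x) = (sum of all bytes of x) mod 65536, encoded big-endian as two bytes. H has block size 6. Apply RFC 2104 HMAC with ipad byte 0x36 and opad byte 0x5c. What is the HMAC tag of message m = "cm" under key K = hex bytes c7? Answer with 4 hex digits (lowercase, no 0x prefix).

Key hex bytes c7 is 1 byte ≤ B = 6; zero-pad to 6 bytes: K' = c7 00 00 00 00 00.
K' ⊕ ipad = f1 36 36 36 36 36.  K' ⊕ opad = 9b 5c 5c 5c 5c 5c.
Inner input = (K'⊕ipad) ∥ m = f1 36 36 36 36 36 ∥ 63 6d.
Inner hash: sum = 241+54+54+54+54+54+99+109 = 719 → 02 cf.
Outer input = (K'⊕opad) ∥ inner = 9b 5c 5c 5c 5c 5c ∥ 02 cf.
Outer hash (tag): sum = 155+92+92+92+92+92+2+207 = 824 → 03 38.

0338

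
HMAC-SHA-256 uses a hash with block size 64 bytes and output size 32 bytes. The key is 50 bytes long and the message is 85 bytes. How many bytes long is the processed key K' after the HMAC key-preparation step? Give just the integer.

Key is 50 ≤ 64 bytes, zero-padded: |K'| = 64.

64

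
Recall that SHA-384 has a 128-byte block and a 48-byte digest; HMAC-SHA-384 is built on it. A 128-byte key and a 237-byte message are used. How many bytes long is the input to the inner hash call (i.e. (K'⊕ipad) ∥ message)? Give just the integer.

365

Key is 128 ≤ 128 bytes, zero-padded: |K'| = 128.
Inner input = (K'⊕ipad) ∥ m → 128 + 237 = 365 bytes.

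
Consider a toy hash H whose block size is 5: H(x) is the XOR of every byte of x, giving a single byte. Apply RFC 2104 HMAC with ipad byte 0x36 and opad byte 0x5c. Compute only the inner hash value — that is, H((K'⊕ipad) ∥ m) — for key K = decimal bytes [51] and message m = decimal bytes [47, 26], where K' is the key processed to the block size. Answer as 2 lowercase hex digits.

30

Key decimal bytes [51] = 33 is 1 byte ≤ B = 5; zero-pad to 5 bytes: K' = 33 00 00 00 00.
K' ⊕ ipad = 05 36 36 36 36.
Inner input = 05 36 36 36 36 ∥ 2f 1a.
Inner hash: XOR 05⊕36⊕36⊕36⊕36⊕2f⊕1a = 30.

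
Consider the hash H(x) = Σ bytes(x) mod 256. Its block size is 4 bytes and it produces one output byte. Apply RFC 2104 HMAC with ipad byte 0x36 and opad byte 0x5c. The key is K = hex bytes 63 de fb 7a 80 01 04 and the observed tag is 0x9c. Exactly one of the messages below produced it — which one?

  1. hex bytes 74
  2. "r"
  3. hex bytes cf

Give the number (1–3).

2

Key hex bytes 63 de fb 7a 80 01 04 is 7 bytes > B = 4, so hash it first: H(key) = 3b, then zero-pad to 4 bytes: K' = 3b 00 00 00.
K' ⊕ ipad = 0d 36 36 36; K' ⊕ opad = 67 5c 5c 5c.
m1: inner = H(0d 36 36 36 74) = 23; tag = H(67 5c 5c 5c 23) = 9e
m2: inner = H(0d 36 36 36 72) = 21; tag = H(67 5c 5c 5c 21) = 9c ← matches
m3: inner = H(0d 36 36 36 cf) = 7e; tag = H(67 5c 5c 5c 7e) = f9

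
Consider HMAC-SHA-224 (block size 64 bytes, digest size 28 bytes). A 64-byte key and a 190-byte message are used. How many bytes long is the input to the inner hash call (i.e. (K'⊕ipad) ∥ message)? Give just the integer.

254

Key is 64 ≤ 64 bytes, zero-padded: |K'| = 64.
Inner input = (K'⊕ipad) ∥ m → 64 + 190 = 254 bytes.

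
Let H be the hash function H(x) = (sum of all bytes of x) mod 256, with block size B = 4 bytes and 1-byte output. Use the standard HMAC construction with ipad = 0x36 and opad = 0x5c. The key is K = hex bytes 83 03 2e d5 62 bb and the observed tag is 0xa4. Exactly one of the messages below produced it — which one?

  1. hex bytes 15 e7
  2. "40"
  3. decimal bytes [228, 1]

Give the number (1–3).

2

Key hex bytes 83 03 2e d5 62 bb is 6 bytes > B = 4, so hash it first: H(key) = a6, then zero-pad to 4 bytes: K' = a6 00 00 00.
K' ⊕ ipad = 90 36 36 36; K' ⊕ opad = fa 5c 5c 5c.
m1: inner = H(90 36 36 36 15 e7) = 2e; tag = H(fa 5c 5c 5c 2e) = 3c
m2: inner = H(90 36 36 36 34 30) = 96; tag = H(fa 5c 5c 5c 96) = a4 ← matches
m3: inner = H(90 36 36 36 e4 01) = 17; tag = H(fa 5c 5c 5c 17) = 25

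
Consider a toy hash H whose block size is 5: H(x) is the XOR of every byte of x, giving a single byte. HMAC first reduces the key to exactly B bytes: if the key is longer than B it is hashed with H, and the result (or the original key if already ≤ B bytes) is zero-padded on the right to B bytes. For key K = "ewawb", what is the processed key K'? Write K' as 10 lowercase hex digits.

Key "ewawb" = 65 77 61 77 62 is exactly B = 5 bytes: K' = 65 77 61 77 62.

6577617762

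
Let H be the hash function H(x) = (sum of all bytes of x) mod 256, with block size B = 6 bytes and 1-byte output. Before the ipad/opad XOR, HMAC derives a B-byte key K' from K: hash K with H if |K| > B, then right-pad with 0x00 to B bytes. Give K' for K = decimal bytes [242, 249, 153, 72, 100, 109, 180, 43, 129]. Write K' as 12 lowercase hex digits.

fd0000000000

|K| = 9 > B = 6, so first hash the key.
H(K): sum = 242+249+153+72+100+109+180+43+129 = 1277; mod 256 = 253 → fd.
Zero-pad H(K) = fd to 6 bytes: K' = fd 00 00 00 00 00.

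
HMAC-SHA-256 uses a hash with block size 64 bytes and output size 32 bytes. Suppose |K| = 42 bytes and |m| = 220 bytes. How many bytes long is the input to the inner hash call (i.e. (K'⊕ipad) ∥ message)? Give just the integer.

Key is 42 ≤ 64 bytes, zero-padded: |K'| = 64.
Inner input = (K'⊕ipad) ∥ m → 64 + 220 = 284 bytes.

284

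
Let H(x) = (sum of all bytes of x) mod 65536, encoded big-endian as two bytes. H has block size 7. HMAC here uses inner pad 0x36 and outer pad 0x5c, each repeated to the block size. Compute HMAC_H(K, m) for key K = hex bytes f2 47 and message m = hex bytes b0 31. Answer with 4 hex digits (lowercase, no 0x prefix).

Key hex bytes f2 47 is 2 bytes ≤ B = 7; zero-pad to 7 bytes: K' = f2 47 00 00 00 00 00.
K' ⊕ ipad = c4 71 36 36 36 36 36.  K' ⊕ opad = ae 1b 5c 5c 5c 5c 5c.
Inner input = (K'⊕ipad) ∥ m = c4 71 36 36 36 36 36 ∥ b0 31.
Inner hash: sum = 196+113+54+54+54+54+54+176+49 = 804 → 03 24.
Outer input = (K'⊕opad) ∥ inner = ae 1b 5c 5c 5c 5c 5c ∥ 03 24.
Outer hash (tag): sum = 174+27+92+92+92+92+92+3+36 = 700 → 02 bc.

02bc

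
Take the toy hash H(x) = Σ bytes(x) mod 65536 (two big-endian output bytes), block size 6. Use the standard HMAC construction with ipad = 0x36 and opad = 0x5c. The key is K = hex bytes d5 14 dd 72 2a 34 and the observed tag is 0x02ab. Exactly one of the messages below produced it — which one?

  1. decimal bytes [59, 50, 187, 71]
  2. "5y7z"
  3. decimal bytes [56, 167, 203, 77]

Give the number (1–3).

3

Key hex bytes d5 14 dd 72 2a 34 is exactly B = 6 bytes: K' = d5 14 dd 72 2a 34.
K' ⊕ ipad = e3 22 eb 44 1c 02; K' ⊕ opad = 89 48 81 2e 76 68.
m1: inner = H(e3 22 eb 44 1c 02 3b 32 bb 47) = 03 c1; tag = H(89 48 81 2e 76 68 03 c1) = 0322
m2: inner = H(e3 22 eb 44 1c 02 35 79 37 7a) = 03 b1; tag = H(89 48 81 2e 76 68 03 b1) = 0312
m3: inner = H(e3 22 eb 44 1c 02 38 a7 cb 4d) = 04 49; tag = H(89 48 81 2e 76 68 04 49) = 02ab ← matches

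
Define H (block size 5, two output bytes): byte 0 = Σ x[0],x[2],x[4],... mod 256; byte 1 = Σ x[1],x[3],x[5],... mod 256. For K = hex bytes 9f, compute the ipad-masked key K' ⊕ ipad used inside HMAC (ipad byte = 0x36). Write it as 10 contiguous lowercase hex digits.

Key hex bytes 9f is 1 byte ≤ B = 5; zero-pad to 5 bytes: K' = 9f 00 00 00 00.
XOR each byte with 0x36: 9f⊕36=a9, 00⊕36=36, 00⊕36=36, 00⊕36=36, 00⊕36=36.

a936363636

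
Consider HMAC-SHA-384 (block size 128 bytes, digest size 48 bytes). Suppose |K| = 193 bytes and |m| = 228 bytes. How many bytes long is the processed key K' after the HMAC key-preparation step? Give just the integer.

Key is 193 > 128 bytes, so it is hashed to 48 bytes then zero-padded to 128: |K'| = 128.

128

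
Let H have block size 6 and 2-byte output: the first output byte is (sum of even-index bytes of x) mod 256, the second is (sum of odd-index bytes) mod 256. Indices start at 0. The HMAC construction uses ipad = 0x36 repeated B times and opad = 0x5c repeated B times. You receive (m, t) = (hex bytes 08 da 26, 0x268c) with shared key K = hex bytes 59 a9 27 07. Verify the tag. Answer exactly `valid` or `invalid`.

invalid

Key hex bytes 59 a9 27 07 is 4 bytes ≤ B = 6; zero-pad to 6 bytes: K' = 59 a9 27 07 00 00.
K' ⊕ ipad = 6f 9f 11 31 36 36; K' ⊕ opad = 05 f5 7b 5b 5c 5c.
Inner hash: even-index sum = 228 mod 256 = 228; odd-index sum = 480 mod 256 = 224 → e4 e0.
Outer hash (recomputed tag): even-index sum = 448 mod 256 = 192; odd-index sum = 652 mod 256 = 140 → c0 8c.
Recomputed tag = c08c; claimed = 268c → mismatch.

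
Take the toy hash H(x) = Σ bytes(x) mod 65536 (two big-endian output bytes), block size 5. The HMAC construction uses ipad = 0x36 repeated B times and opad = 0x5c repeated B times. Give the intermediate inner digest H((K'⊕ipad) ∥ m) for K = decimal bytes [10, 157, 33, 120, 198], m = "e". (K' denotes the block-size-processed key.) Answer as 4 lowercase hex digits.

Key decimal bytes [10, 157, 33, 120, 198] = 0a 9d 21 78 c6 is exactly B = 5 bytes: K' = 0a 9d 21 78 c6.
K' ⊕ ipad = 3c ab 17 4e f0.
Inner input = 3c ab 17 4e f0 ∥ 65.
Inner hash: sum = 60+171+23+78+240+101 = 673 → 02 a1.

02a1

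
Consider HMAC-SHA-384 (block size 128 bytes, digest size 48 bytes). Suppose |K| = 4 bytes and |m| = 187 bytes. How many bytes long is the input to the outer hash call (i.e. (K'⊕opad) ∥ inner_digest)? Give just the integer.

176

Key is 4 ≤ 128 bytes, zero-padded: |K'| = 128.
Outer input = (K'⊕opad) ∥ H(inner) → 128 + 48 = 176 bytes.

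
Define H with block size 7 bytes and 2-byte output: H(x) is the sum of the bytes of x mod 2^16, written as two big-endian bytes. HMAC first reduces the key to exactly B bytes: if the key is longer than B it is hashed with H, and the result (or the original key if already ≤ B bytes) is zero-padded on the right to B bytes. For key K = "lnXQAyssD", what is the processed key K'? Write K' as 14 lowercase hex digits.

|K| = 9 > B = 7, so first hash the key.
H(K): sum = 108+110+88+81+65+121+115+115+68 = 871 → 03 67.
Zero-pad H(K) = 03 67 to 7 bytes: K' = 03 67 00 00 00 00 00.

03670000000000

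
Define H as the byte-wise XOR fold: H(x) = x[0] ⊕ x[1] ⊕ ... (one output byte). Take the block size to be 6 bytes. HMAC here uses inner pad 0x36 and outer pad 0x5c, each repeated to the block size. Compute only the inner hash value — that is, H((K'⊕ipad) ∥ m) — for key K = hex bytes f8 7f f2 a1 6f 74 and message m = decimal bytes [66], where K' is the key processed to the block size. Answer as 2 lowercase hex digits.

8d

Key hex bytes f8 7f f2 a1 6f 74 is exactly B = 6 bytes: K' = f8 7f f2 a1 6f 74.
K' ⊕ ipad = ce 49 c4 97 59 42.
Inner input = ce 49 c4 97 59 42 ∥ 42.
Inner hash: XOR ce⊕49⊕c4⊕97⊕59⊕42⊕42 = 8d.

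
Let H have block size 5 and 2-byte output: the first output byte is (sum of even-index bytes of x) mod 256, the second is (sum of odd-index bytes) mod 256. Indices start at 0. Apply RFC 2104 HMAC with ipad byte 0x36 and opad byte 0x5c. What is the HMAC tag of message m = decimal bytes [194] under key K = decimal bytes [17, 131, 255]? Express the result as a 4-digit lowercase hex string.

Key decimal bytes [17, 131, 255] = 11 83 ff is 3 bytes ≤ B = 5; zero-pad to 5 bytes: K' = 11 83 ff 00 00.
K' ⊕ ipad = 27 b5 c9 36 36.  K' ⊕ opad = 4d df a3 5c 5c.
Inner input = (K'⊕ipad) ∥ m = 27 b5 c9 36 36 ∥ c2.
Inner hash: even-index sum = 294 mod 256 = 38; odd-index sum = 429 mod 256 = 173 → 26 ad.
Outer input = (K'⊕opad) ∥ inner = 4d df a3 5c 5c ∥ 26 ad.
Outer hash (tag): even-index sum = 505 mod 256 = 249; odd-index sum = 353 mod 256 = 97 → f9 61.

f961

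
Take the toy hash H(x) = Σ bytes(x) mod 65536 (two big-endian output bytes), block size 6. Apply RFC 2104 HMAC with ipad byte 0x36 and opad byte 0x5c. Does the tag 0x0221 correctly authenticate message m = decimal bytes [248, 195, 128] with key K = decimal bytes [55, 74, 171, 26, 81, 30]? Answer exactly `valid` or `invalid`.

valid

Key decimal bytes [55, 74, 171, 26, 81, 30] = 37 4a ab 1a 51 1e is exactly B = 6 bytes: K' = 37 4a ab 1a 51 1e.
K' ⊕ ipad = 01 7c 9d 2c 67 28; K' ⊕ opad = 6b 16 f7 46 0d 42.
Inner hash: sum = 1+124+157+44+103+40+248+195+128 = 1040 → 04 10.
Outer hash (recomputed tag): sum = 107+22+247+70+13+66+4+16 = 545 → 02 21.
Recomputed tag = 0221; claimed = 0221 → match.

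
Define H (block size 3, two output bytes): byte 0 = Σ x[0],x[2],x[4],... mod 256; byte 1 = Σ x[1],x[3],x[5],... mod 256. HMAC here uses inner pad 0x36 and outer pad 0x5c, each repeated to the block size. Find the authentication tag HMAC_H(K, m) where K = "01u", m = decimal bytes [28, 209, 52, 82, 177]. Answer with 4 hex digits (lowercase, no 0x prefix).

9dd9

Key "01u" = 30 31 75 is exactly B = 3 bytes: K' = 30 31 75.
K' ⊕ ipad = 06 07 43.  K' ⊕ opad = 6c 6d 29.
Inner input = (K'⊕ipad) ∥ m = 06 07 43 ∥ 1c d1 34 52 b1.
Inner hash: even-index sum = 364 mod 256 = 108; odd-index sum = 264 mod 256 = 8 → 6c 08.
Outer input = (K'⊕opad) ∥ inner = 6c 6d 29 ∥ 6c 08.
Outer hash (tag): even-index sum = 157 mod 256 = 157; odd-index sum = 217 mod 256 = 217 → 9d d9.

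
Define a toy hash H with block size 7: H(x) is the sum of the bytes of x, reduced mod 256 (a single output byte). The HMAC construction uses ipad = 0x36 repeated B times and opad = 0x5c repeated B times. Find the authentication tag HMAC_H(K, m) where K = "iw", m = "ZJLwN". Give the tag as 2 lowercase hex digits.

Key "iw" = 69 77 is 2 bytes ≤ B = 7; zero-pad to 7 bytes: K' = 69 77 00 00 00 00 00.
K' ⊕ ipad = 5f 41 36 36 36 36 36.  K' ⊕ opad = 35 2b 5c 5c 5c 5c 5c.
Inner input = (K'⊕ipad) ∥ m = 5f 41 36 36 36 36 36 ∥ 5a 4a 4c 77 4e.
Inner hash: sum = 95+65+54+54+54+54+54+90+74+76+119+78 = 867; mod 256 = 99 → 63.
Outer input = (K'⊕opad) ∥ inner = 35 2b 5c 5c 5c 5c 5c ∥ 63.
Outer hash (tag): sum = 53+43+92+92+92+92+92+99 = 655; mod 256 = 143 → 8f.

8f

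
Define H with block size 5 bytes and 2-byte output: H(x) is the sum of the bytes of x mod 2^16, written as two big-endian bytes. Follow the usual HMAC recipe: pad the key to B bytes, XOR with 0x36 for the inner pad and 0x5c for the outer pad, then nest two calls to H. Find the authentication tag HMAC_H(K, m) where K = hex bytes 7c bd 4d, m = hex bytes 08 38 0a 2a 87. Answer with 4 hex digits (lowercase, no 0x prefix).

Key hex bytes 7c bd 4d is 3 bytes ≤ B = 5; zero-pad to 5 bytes: K' = 7c bd 4d 00 00.
K' ⊕ ipad = 4a 8b 7b 36 36.  K' ⊕ opad = 20 e1 11 5c 5c.
Inner input = (K'⊕ipad) ∥ m = 4a 8b 7b 36 36 ∥ 08 38 0a 2a 87.
Inner hash: sum = 74+139+123+54+54+8+56+10+42+135 = 695 → 02 b7.
Outer input = (K'⊕opad) ∥ inner = 20 e1 11 5c 5c ∥ 02 b7.
Outer hash (tag): sum = 32+225+17+92+92+2+183 = 643 → 02 83.

0283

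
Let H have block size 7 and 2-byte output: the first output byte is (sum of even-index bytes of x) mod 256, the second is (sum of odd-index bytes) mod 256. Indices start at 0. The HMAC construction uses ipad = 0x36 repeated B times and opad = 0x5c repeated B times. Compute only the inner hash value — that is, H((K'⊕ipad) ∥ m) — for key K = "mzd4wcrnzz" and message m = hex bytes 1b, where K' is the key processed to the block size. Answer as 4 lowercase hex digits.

Key "mzd4wcrnzz" = 6d 7a 64 34 77 63 72 6e 7a 7a is 10 bytes > B = 7, so hash it first: H(key) = 34 f9, then zero-pad to 7 bytes: K' = 34 f9 00 00 00 00 00.
K' ⊕ ipad = 02 cf 36 36 36 36 36.
Inner input = 02 cf 36 36 36 36 36 ∥ 1b.
Inner hash: even-index sum = 164 mod 256 = 164; odd-index sum = 342 mod 256 = 86 → a4 56.

a456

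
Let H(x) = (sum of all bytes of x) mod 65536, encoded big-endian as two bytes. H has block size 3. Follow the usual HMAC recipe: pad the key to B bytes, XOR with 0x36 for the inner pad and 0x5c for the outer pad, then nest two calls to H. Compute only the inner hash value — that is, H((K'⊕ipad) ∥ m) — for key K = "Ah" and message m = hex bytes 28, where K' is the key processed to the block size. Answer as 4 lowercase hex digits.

Key "Ah" = 41 68 is 2 bytes ≤ B = 3; zero-pad to 3 bytes: K' = 41 68 00.
K' ⊕ ipad = 77 5e 36.
Inner input = 77 5e 36 ∥ 28.
Inner hash: sum = 119+94+54+40 = 307 → 01 33.

0133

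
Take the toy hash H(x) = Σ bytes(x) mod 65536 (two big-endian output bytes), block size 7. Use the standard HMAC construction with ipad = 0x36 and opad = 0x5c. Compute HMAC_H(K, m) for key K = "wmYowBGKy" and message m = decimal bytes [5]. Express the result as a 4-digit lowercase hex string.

Key "wmYowBGKy" = 77 6d 59 6f 77 42 47 4b 79 is 9 bytes > B = 7, so hash it first: H(key) = 03 70, then zero-pad to 7 bytes: K' = 03 70 00 00 00 00 00.
K' ⊕ ipad = 35 46 36 36 36 36 36.  K' ⊕ opad = 5f 2c 5c 5c 5c 5c 5c.
Inner input = (K'⊕ipad) ∥ m = 35 46 36 36 36 36 36 ∥ 05.
Inner hash: sum = 53+70+54+54+54+54+54+5 = 398 → 01 8e.
Outer input = (K'⊕opad) ∥ inner = 5f 2c 5c 5c 5c 5c 5c ∥ 01 8e.
Outer hash (tag): sum = 95+44+92+92+92+92+92+1+142 = 742 → 02 e6.

02e6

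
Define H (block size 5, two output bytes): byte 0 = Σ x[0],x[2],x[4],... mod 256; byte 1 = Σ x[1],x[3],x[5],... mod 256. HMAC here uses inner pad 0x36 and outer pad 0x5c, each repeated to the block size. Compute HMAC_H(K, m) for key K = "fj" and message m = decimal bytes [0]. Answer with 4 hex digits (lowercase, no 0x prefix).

844e

Key "fj" = 66 6a is 2 bytes ≤ B = 5; zero-pad to 5 bytes: K' = 66 6a 00 00 00.
K' ⊕ ipad = 50 5c 36 36 36.  K' ⊕ opad = 3a 36 5c 5c 5c.
Inner input = (K'⊕ipad) ∥ m = 50 5c 36 36 36 ∥ 00.
Inner hash: even-index sum = 188 mod 256 = 188; odd-index sum = 146 mod 256 = 146 → bc 92.
Outer input = (K'⊕opad) ∥ inner = 3a 36 5c 5c 5c ∥ bc 92.
Outer hash (tag): even-index sum = 388 mod 256 = 132; odd-index sum = 334 mod 256 = 78 → 84 4e.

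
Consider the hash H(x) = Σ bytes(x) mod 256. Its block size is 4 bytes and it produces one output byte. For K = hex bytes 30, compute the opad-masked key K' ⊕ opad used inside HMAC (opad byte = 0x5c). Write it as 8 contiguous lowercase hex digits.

6c5c5c5c

Key hex bytes 30 is 1 byte ≤ B = 4; zero-pad to 4 bytes: K' = 30 00 00 00.
XOR each byte with 0x5c: 30⊕5c=6c, 00⊕5c=5c, 00⊕5c=5c, 00⊕5c=5c.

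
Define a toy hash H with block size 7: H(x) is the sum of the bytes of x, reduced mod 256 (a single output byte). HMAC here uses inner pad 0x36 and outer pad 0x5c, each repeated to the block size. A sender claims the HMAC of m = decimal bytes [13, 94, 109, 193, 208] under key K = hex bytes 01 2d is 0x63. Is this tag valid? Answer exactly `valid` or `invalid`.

Key hex bytes 01 2d is 2 bytes ≤ B = 7; zero-pad to 7 bytes: K' = 01 2d 00 00 00 00 00.
K' ⊕ ipad = 37 1b 36 36 36 36 36; K' ⊕ opad = 5d 71 5c 5c 5c 5c 5c.
Inner hash: sum = 55+27+54+54+54+54+54+13+94+109+193+208 = 969; mod 256 = 201 → c9.
Outer hash (recomputed tag): sum = 93+113+92+92+92+92+92+201 = 867; mod 256 = 99 → 63.
Recomputed tag = 63; claimed = 63 → match.

valid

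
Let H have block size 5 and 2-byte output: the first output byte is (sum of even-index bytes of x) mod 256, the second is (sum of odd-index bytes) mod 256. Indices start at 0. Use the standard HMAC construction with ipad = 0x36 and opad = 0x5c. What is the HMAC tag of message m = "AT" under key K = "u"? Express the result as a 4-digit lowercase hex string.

Key "u" = 75 is 1 byte ≤ B = 5; zero-pad to 5 bytes: K' = 75 00 00 00 00.
K' ⊕ ipad = 43 36 36 36 36.  K' ⊕ opad = 29 5c 5c 5c 5c.
Inner input = (K'⊕ipad) ∥ m = 43 36 36 36 36 ∥ 41 54.
Inner hash: even-index sum = 259 mod 256 = 3; odd-index sum = 173 mod 256 = 173 → 03 ad.
Outer input = (K'⊕opad) ∥ inner = 29 5c 5c 5c 5c ∥ 03 ad.
Outer hash (tag): even-index sum = 398 mod 256 = 142; odd-index sum = 187 mod 256 = 187 → 8e bb.

8ebb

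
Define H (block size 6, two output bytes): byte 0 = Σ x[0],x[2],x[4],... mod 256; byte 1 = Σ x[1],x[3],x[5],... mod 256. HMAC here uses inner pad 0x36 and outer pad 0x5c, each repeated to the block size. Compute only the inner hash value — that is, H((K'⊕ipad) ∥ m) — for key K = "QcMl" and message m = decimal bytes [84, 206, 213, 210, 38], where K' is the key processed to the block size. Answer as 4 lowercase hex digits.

Key "QcMl" = 51 63 4d 6c is 4 bytes ≤ B = 6; zero-pad to 6 bytes: K' = 51 63 4d 6c 00 00.
K' ⊕ ipad = 67 55 7b 5a 36 36.
Inner input = 67 55 7b 5a 36 36 ∥ 54 ce d5 d2 26.
Inner hash: even-index sum = 615 mod 256 = 103; odd-index sum = 645 mod 256 = 133 → 67 85.

6785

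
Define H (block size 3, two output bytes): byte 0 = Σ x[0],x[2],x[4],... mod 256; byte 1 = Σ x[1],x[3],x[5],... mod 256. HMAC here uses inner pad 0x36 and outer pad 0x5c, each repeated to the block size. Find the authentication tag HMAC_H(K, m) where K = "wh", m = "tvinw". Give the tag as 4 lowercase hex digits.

Key "wh" = 77 68 is 2 bytes ≤ B = 3; zero-pad to 3 bytes: K' = 77 68 00.
K' ⊕ ipad = 41 5e 36.  K' ⊕ opad = 2b 34 5c.
Inner input = (K'⊕ipad) ∥ m = 41 5e 36 ∥ 74 76 69 6e 77.
Inner hash: even-index sum = 347 mod 256 = 91; odd-index sum = 434 mod 256 = 178 → 5b b2.
Outer input = (K'⊕opad) ∥ inner = 2b 34 5c ∥ 5b b2.
Outer hash (tag): even-index sum = 313 mod 256 = 57; odd-index sum = 143 mod 256 = 143 → 39 8f.

398f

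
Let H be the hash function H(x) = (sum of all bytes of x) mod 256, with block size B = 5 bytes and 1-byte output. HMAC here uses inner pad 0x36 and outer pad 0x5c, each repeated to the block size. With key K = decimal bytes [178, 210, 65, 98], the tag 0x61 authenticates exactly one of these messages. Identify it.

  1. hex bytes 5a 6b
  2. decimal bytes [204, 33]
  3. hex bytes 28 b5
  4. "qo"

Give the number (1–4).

Key decimal bytes [178, 210, 65, 98] = b2 d2 41 62 is 4 bytes ≤ B = 5; zero-pad to 5 bytes: K' = b2 d2 41 62 00.
K' ⊕ ipad = 84 e4 77 54 36; K' ⊕ opad = ee 8e 1d 3e 5c.
m1: inner = H(84 e4 77 54 36 5a 6b) = 2e; tag = H(ee 8e 1d 3e 5c 2e) = 61 ← matches
m2: inner = H(84 e4 77 54 36 cc 21) = 56; tag = H(ee 8e 1d 3e 5c 56) = 89
m3: inner = H(84 e4 77 54 36 28 b5) = 46; tag = H(ee 8e 1d 3e 5c 46) = 79
m4: inner = H(84 e4 77 54 36 71 6f) = 49; tag = H(ee 8e 1d 3e 5c 49) = 7c

1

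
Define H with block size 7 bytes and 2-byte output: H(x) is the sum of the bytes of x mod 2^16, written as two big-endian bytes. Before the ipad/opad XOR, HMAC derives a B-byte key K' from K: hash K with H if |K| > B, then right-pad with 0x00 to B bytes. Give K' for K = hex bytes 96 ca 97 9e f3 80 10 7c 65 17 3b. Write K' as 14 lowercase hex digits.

054b0000000000

|K| = 11 > B = 7, so first hash the key.
H(K): sum = 150+202+151+158+243+128+16+124+101+23+59 = 1355 → 05 4b.
Zero-pad H(K) = 05 4b to 7 bytes: K' = 05 4b 00 00 00 00 00.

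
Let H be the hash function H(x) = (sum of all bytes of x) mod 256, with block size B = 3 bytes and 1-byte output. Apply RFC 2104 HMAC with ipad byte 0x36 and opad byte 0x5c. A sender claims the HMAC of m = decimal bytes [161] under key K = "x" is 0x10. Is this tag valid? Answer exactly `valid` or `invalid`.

invalid

Key "x" = 78 is 1 byte ≤ B = 3; zero-pad to 3 bytes: K' = 78 00 00.
K' ⊕ ipad = 4e 36 36; K' ⊕ opad = 24 5c 5c.
Inner hash: sum = 78+54+54+161 = 347; mod 256 = 91 → 5b.
Outer hash (recomputed tag): sum = 36+92+92+91 = 311; mod 256 = 55 → 37.
Recomputed tag = 37; claimed = 10 → mismatch.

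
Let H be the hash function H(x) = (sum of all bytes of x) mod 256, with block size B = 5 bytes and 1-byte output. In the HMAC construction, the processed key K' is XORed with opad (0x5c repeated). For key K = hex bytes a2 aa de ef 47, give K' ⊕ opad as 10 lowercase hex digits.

Key hex bytes a2 aa de ef 47 is exactly B = 5 bytes: K' = a2 aa de ef 47.
XOR each byte with 0x5c: a2⊕5c=fe, aa⊕5c=f6, de⊕5c=82, ef⊕5c=b3, 47⊕5c=1b.

fef682b31b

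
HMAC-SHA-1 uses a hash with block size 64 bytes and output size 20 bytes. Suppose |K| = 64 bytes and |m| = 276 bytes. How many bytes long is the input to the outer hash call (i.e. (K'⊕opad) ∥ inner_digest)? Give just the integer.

Key is 64 ≤ 64 bytes, zero-padded: |K'| = 64.
Outer input = (K'⊕opad) ∥ H(inner) → 64 + 20 = 84 bytes.

84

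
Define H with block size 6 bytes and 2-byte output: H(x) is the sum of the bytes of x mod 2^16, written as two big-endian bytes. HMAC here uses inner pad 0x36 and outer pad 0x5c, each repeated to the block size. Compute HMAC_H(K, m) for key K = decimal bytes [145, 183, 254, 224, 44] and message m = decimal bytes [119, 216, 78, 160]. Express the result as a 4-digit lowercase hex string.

Key decimal bytes [145, 183, 254, 224, 44] = 91 b7 fe e0 2c is 5 bytes ≤ B = 6; zero-pad to 6 bytes: K' = 91 b7 fe e0 2c 00.
K' ⊕ ipad = a7 81 c8 d6 1a 36.  K' ⊕ opad = cd eb a2 bc 70 5c.
Inner input = (K'⊕ipad) ∥ m = a7 81 c8 d6 1a 36 ∥ 77 d8 4e a0.
Inner hash: sum = 167+129+200+214+26+54+119+216+78+160 = 1363 → 05 53.
Outer input = (K'⊕opad) ∥ inner = cd eb a2 bc 70 5c ∥ 05 53.
Outer hash (tag): sum = 205+235+162+188+112+92+5+83 = 1082 → 04 3a.

043a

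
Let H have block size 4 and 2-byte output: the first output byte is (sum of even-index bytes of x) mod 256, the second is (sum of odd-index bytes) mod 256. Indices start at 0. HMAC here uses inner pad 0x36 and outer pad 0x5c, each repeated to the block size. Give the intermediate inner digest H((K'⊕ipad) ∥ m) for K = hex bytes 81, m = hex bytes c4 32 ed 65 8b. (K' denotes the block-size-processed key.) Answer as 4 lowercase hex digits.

2903

Key hex bytes 81 is 1 byte ≤ B = 4; zero-pad to 4 bytes: K' = 81 00 00 00.
K' ⊕ ipad = b7 36 36 36.
Inner input = b7 36 36 36 ∥ c4 32 ed 65 8b.
Inner hash: even-index sum = 809 mod 256 = 41; odd-index sum = 259 mod 256 = 3 → 29 03.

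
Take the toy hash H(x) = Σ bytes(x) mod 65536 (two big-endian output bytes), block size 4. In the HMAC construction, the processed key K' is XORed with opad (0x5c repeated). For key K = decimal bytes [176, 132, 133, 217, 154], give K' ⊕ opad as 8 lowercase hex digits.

Key decimal bytes [176, 132, 133, 217, 154] = b0 84 85 d9 9a is 5 bytes > B = 4, so hash it first: H(key) = 03 2c, then zero-pad to 4 bytes: K' = 03 2c 00 00.
XOR each byte with 0x5c: 03⊕5c=5f, 2c⊕5c=70, 00⊕5c=5c, 00⊕5c=5c.

5f705c5c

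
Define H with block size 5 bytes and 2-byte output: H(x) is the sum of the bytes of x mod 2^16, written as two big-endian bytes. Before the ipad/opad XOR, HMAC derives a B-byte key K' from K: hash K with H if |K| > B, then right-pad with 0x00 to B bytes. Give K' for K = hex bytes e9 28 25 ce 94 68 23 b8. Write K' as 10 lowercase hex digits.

03db000000

|K| = 8 > B = 5, so first hash the key.
H(K): sum = 233+40+37+206+148+104+35+184 = 987 → 03 db.
Zero-pad H(K) = 03 db to 5 bytes: K' = 03 db 00 00 00.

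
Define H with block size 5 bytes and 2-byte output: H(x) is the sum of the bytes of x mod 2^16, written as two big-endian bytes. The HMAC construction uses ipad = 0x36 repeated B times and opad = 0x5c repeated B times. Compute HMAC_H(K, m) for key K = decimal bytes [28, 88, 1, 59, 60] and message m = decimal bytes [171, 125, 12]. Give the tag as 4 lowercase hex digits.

Key decimal bytes [28, 88, 1, 59, 60] = 1c 58 01 3b 3c is exactly B = 5 bytes: K' = 1c 58 01 3b 3c.
K' ⊕ ipad = 2a 6e 37 0d 0a.  K' ⊕ opad = 40 04 5d 67 60.
Inner input = (K'⊕ipad) ∥ m = 2a 6e 37 0d 0a ∥ ab 7d 0c.
Inner hash: sum = 42+110+55+13+10+171+125+12 = 538 → 02 1a.
Outer input = (K'⊕opad) ∥ inner = 40 04 5d 67 60 ∥ 02 1a.
Outer hash (tag): sum = 64+4+93+103+96+2+26 = 388 → 01 84.

0184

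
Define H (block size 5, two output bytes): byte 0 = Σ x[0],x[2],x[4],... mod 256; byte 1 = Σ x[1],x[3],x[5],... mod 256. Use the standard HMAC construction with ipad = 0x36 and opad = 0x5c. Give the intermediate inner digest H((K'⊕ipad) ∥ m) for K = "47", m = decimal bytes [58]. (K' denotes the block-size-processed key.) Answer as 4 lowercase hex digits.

6e71

Key "47" = 34 37 is 2 bytes ≤ B = 5; zero-pad to 5 bytes: K' = 34 37 00 00 00.
K' ⊕ ipad = 02 01 36 36 36.
Inner input = 02 01 36 36 36 ∥ 3a.
Inner hash: even-index sum = 110 mod 256 = 110; odd-index sum = 113 mod 256 = 113 → 6e 71.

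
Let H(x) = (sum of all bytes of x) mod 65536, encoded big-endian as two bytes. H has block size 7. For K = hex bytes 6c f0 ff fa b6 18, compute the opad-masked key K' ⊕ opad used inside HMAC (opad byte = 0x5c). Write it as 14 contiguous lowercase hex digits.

Key hex bytes 6c f0 ff fa b6 18 is 6 bytes ≤ B = 7; zero-pad to 7 bytes: K' = 6c f0 ff fa b6 18 00.
XOR each byte with 0x5c: 6c⊕5c=30, f0⊕5c=ac, ff⊕5c=a3, fa⊕5c=a6, b6⊕5c=ea, 18⊕5c=44, 00⊕5c=5c.

30aca3a6ea445c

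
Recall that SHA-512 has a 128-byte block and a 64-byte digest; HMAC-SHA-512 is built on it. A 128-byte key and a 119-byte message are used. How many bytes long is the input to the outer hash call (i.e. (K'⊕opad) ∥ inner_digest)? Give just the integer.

Key is 128 ≤ 128 bytes, zero-padded: |K'| = 128.
Outer input = (K'⊕opad) ∥ H(inner) → 128 + 64 = 192 bytes.

192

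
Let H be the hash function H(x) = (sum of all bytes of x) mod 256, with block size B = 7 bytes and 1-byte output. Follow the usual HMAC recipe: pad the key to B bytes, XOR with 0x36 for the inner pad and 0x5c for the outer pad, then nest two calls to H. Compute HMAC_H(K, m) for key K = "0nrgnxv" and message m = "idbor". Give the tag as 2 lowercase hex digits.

70

Key "0nrgnxv" = 30 6e 72 67 6e 78 76 is exactly B = 7 bytes: K' = 30 6e 72 67 6e 78 76.
K' ⊕ ipad = 06 58 44 51 58 4e 40.  K' ⊕ opad = 6c 32 2e 3b 32 24 2a.
Inner input = (K'⊕ipad) ∥ m = 06 58 44 51 58 4e 40 ∥ 69 64 62 6f 72.
Inner hash: sum = 6+88+68+81+88+78+64+105+100+98+111+114 = 1001; mod 256 = 233 → e9.
Outer input = (K'⊕opad) ∥ inner = 6c 32 2e 3b 32 24 2a ∥ e9.
Outer hash (tag): sum = 108+50+46+59+50+36+42+233 = 624; mod 256 = 112 → 70.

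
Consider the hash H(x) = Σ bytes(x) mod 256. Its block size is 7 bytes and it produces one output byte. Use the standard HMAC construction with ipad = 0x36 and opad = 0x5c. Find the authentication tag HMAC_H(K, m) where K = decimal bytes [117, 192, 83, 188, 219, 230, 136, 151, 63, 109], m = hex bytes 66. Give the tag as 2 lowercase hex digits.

Key decimal bytes [117, 192, 83, 188, 219, 230, 136, 151, 63, 109] = 75 c0 53 bc db e6 88 97 3f 6d is 10 bytes > B = 7, so hash it first: H(key) = d0, then zero-pad to 7 bytes: K' = d0 00 00 00 00 00 00.
K' ⊕ ipad = e6 36 36 36 36 36 36.  K' ⊕ opad = 8c 5c 5c 5c 5c 5c 5c.
Inner input = (K'⊕ipad) ∥ m = e6 36 36 36 36 36 36 ∥ 66.
Inner hash: sum = 230+54+54+54+54+54+54+102 = 656; mod 256 = 144 → 90.
Outer input = (K'⊕opad) ∥ inner = 8c 5c 5c 5c 5c 5c 5c ∥ 90.
Outer hash (tag): sum = 140+92+92+92+92+92+92+144 = 836; mod 256 = 68 → 44.

44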